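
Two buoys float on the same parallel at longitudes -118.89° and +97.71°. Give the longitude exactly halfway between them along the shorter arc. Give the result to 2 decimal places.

Signed shortest Δλ from -118.89° to +97.71° is -143.40°.
Midpoint longitude = -118.89° + (-143.40°)/2 = -118.89° − 71.70° = -190.59°.
Normalise into (−180°, 180°]: +169.41°.
(The naïve average (-118.89 + +97.71)/2 = -10.59° is on the wrong side of the globe.)

+169.41°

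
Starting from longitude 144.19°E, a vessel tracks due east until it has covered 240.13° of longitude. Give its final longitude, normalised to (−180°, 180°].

Start at +144.19°; shift +240.13° → +384.32°.
+384.32° lies outside (−180°, 180°]; subtract 360° → +24.32°.

24.32°E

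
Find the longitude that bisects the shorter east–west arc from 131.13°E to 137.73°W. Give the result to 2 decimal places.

Signed shortest Δλ from +131.13° to -137.73° is +91.14°.
Midpoint longitude = +131.13° + (+91.14°)/2 = +131.13° + 45.57° = +176.70°.
(The naïve average (+131.13 + -137.73)/2 = -3.3° is on the wrong side of the globe.)

176.70°E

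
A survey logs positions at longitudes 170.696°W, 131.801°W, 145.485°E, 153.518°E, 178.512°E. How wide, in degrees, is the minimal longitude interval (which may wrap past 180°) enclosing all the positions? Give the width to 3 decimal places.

Sort the longitudes: -170.696°, -131.801°, +145.485°, +153.518°, +178.512°.
Eastward gaps between consecutive values (wrapping around): 38.895°, 277.286°, 8.033°, 24.994°, 10.792°.
Largest gap = 277.286° ⇒ minimal covering band is its complement: 360° − 277.286° = 82.714°.
Band runs from +145.485° eastward to -131.801°, crossing the antimeridian.

82.714°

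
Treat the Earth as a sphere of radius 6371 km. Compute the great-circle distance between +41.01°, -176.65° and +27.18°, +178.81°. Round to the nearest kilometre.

Δλ = 178.81 − -176.65 = 355.46°; wrapped into (−180°, 180°]: -4.54°.
Δφ = 27.18 − 41.01 = -13.83°.
a = sin²(Δφ/2) + cos φ₁ · cos φ₂ · sin²(Δλ/2) = 0.015548.
c = 2·atan2(√a, √(1−a)) = 0.25004 rad → d = 6371·c ≈ 1592.99 km.

1593 km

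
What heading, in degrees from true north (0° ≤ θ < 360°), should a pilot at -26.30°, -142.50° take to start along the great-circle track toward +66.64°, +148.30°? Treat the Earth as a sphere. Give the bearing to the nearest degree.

Δλ = 148.30 − -142.50 = 290.80°; wrapped into (−180°, 180°]: -69.20°.
θ = atan2( sin Δλ · cos φ₂ , cos φ₁ · sin φ₂ − sin φ₁ · cos φ₂ · cos Δλ )
  = atan2(-0.37066, 0.88539) = -22.716° → normalised to [0°, 360°): 337.284°.

337°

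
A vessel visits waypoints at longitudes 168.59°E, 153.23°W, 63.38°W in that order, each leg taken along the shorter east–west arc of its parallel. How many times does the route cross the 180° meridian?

1

Leg 1: +168.59° → -153.23°, shortest Δλ = 38.18° (east) — crosses 180°.
Leg 2: -153.23° → -63.38°, shortest Δλ = 89.85° (east) — does not cross 180°.
Total crossings: 1.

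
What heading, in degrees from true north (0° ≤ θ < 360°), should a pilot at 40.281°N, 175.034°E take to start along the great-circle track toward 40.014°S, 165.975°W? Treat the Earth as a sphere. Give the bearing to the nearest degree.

165°

Δλ = -165.975 − 175.034 = -341.009°; wrapped into (−180°, 180°]: 18.991°.
θ = atan2( sin Δλ · cos φ₂ , cos φ₁ · sin φ₂ − sin φ₁ · cos φ₂ · cos Δλ )
  = atan2(0.24923, -0.95874) = 165.428° → normalised to [0°, 360°): 165.428°.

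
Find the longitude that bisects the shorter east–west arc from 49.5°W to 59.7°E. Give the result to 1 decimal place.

Signed shortest Δλ from -49.5° to +59.7° is +109.2°.
Midpoint longitude = -49.5° + (+109.2°)/2 = -49.5° + 54.6° = +5.1°.

5.1°E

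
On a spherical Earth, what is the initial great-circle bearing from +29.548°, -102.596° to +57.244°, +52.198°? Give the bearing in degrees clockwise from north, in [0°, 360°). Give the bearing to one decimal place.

Δλ = 52.198 − -102.596 = 154.794°.
θ = atan2( sin Δλ · cos φ₂ , cos φ₁ · sin φ₂ − sin φ₁ · cos φ₂ · cos Δλ )
  = atan2(0.23042, 0.97303) = 13.323° → normalised to [0°, 360°): 13.323°.

13.3°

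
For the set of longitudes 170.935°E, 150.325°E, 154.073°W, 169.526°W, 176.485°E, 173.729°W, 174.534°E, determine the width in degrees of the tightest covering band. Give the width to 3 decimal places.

55.602°

Sort the longitudes: -173.729°, -169.526°, -154.073°, +150.325°, +170.935°, +174.534°, +176.485°.
Eastward gaps between consecutive values (wrapping around): 4.203°, 15.453°, 304.398°, 20.610°, 3.599°, 1.951°, 9.786°.
Largest gap = 304.398° ⇒ minimal covering band is its complement: 360° − 304.398° = 55.602°.
Band runs from +150.325° eastward to -154.073°, crossing the antimeridian.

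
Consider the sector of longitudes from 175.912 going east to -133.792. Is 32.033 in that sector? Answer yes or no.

Band width going east from +175.912° to -133.792°: ((-133.792 − 175.912) mod 360) = 50.296°.
Offset of +32.033° east of the west edge: ((32.033 − 175.912) mod 360) = 216.121°.
216.121° > 50.296° ⇒ outside.

No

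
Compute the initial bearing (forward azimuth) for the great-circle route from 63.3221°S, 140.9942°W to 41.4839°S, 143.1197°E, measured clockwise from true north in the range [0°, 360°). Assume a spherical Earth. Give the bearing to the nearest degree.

Δλ = 143.1197 − -140.9942 = 284.1139°; wrapped into (−180°, 180°]: -75.8861°.
θ = atan2( sin Δλ · cos φ₂ , cos φ₁ · sin φ₂ − sin φ₁ · cos φ₂ · cos Δλ )
  = atan2(-0.72653, -0.13417) = -100.463° → normalised to [0°, 360°): 259.537°.

260°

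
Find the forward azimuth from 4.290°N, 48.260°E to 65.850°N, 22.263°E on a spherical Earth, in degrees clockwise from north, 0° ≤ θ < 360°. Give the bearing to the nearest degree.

349°

Δλ = 22.263 − 48.260 = -25.997°.
θ = atan2( sin Δλ · cos φ₂ , cos φ₁ · sin φ₂ − sin φ₁ · cos φ₂ · cos Δλ )
  = atan2(-0.17933, 0.88241) = -11.488° → normalised to [0°, 360°): 348.512°.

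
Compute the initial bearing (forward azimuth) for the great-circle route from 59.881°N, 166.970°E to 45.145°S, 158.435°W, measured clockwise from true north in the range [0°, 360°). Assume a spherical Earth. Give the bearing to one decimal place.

155.0°

Δλ = -158.435 − 166.970 = -325.405°; wrapped into (−180°, 180°]: 34.595°.
θ = atan2( sin Δλ · cos φ₂ , cos φ₁ · sin φ₂ − sin φ₁ · cos φ₂ · cos Δλ )
  = atan2(0.40046, -0.85794) = 154.978° → normalised to [0°, 360°): 154.978°.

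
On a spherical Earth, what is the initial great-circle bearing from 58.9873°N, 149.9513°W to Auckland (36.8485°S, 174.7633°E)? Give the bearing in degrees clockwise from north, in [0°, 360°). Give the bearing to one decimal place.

208.0°

Δλ = 174.7633 − -149.9513 = 324.7146°; wrapped into (−180°, 180°]: -35.2854°.
θ = atan2( sin Δλ · cos φ₂ , cos φ₁ · sin φ₂ − sin φ₁ · cos φ₂ · cos Δλ )
  = atan2(-0.46225, -0.86882) = -151.985° → normalised to [0°, 360°): 208.015°.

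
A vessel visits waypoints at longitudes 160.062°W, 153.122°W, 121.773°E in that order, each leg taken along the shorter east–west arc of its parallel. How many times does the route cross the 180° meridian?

1

Leg 1: -160.062° → -153.122°, shortest Δλ = 6.94° (east) — does not cross 180°.
Leg 2: -153.122° → +121.773°, shortest Δλ = -85.105° (west) — crosses 180°.
Total crossings: 1.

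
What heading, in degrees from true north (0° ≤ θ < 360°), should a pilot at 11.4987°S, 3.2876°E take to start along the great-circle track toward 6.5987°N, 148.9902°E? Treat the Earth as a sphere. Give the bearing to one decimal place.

95.2°

Δλ = 148.9902 − 3.2876 = 145.7026°.
θ = atan2( sin Δλ · cos φ₂ , cos φ₁ · sin φ₂ − sin φ₁ · cos φ₂ · cos Δλ )
  = atan2(0.55976, -0.05099) = 95.204° → normalised to [0°, 360°): 95.204°.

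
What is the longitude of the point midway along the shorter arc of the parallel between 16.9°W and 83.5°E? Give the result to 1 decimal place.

Signed shortest Δλ from -16.9° to +83.5° is +100.4°.
Midpoint longitude = -16.9° + (+100.4°)/2 = -16.9° + 50.2° = +33.3°.

33.3°E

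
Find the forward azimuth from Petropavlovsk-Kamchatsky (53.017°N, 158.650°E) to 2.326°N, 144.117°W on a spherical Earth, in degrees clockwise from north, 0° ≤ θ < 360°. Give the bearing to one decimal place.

Δλ = -144.117 − 158.650 = -302.767°; wrapped into (−180°, 180°]: 57.233°.
θ = atan2( sin Δλ · cos φ₂ , cos φ₁ · sin φ₂ − sin φ₁ · cos φ₂ · cos Δλ )
  = atan2(0.84019, -0.40757) = 115.878° → normalised to [0°, 360°): 115.878°.

115.9°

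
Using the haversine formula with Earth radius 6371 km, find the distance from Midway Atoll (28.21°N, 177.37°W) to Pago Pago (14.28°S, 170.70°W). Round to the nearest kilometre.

4779 km

Δλ = -170.70 − -177.37 = 6.67°.
Δφ = -14.28 − 28.21 = -42.49°.
a = sin²(Δφ/2) + cos φ₁ · cos φ₂ · sin²(Δλ/2) = 0.134192.
c = 2·atan2(√a, √(1−a)) = 0.75011 rad → d = 6371·c ≈ 4778.94 km.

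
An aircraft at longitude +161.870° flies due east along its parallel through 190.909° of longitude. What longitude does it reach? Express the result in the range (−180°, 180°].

-7.221°

Start at +161.870°; shift +190.909° → +352.779°.
+352.779° lies outside (−180°, 180°]; subtract 360° → -7.221°.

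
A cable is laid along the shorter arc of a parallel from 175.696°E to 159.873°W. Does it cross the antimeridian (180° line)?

Naïve |-159.873 − 175.696| = 335.569° > 180°, so the shorter arc goes the other way round — across 180°.
Signed shortest Δλ = ((-159.873 − 175.696 + 180) mod 360) − 180 = 24.431°.
Going east by 24.431° from +175.696° passes through 180° before reaching -159.873°.

Yes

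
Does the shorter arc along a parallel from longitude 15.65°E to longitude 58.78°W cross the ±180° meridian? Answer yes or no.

No

Signed shortest Δλ = ((-58.78 − 15.65 + 180) mod 360) − 180 = -74.43°.
Going west by 74.43° from +15.65° reaches -58.78° without touching 180°.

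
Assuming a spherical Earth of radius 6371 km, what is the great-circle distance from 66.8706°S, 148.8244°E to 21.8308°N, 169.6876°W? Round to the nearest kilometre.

Δλ = -169.6876 − 148.8244 = -318.5120°; wrapped into (−180°, 180°]: 41.4880°.
Δφ = 21.8308 − -66.8706 = 88.7014°.
a = sin²(Δφ/2) + cos φ₁ · cos φ₂ · sin²(Δλ/2) = 0.534414.
c = 2·atan2(√a, √(1−a)) = 1.63968 rad → d = 6371·c ≈ 10446.39 km.

10446 km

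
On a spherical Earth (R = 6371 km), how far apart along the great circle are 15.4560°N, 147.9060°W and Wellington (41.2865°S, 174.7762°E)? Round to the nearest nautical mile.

Δλ = 174.7762 − -147.9060 = 322.6822°; wrapped into (−180°, 180°]: -37.3178°.
Δφ = -41.2865 − 15.4560 = -56.7425°.
a = sin²(Δφ/2) + cos φ₁ · cos φ₂ · sin²(Δλ/2) = 0.299930.
c = 2·atan2(√a, √(1−a)) = 1.15913 rad → d = 6371·c ≈ 7384.80 km ≈ 3987.47 nmi.

3987 nmi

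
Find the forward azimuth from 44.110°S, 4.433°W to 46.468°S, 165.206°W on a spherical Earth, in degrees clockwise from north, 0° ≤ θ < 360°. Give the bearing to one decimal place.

193.1°

Δλ = -165.206 − -4.433 = -160.773°.
θ = atan2( sin Δλ · cos φ₂ , cos φ₁ · sin φ₂ − sin φ₁ · cos φ₂ · cos Δλ )
  = atan2(-0.22682, -0.97321) = -166.881° → normalised to [0°, 360°): 193.119°.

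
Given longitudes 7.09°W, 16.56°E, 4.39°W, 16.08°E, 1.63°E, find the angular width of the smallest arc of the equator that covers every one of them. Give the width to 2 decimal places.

Sort the longitudes: -7.09°, -4.39°, +1.63°, +16.08°, +16.56°.
Eastward gaps between consecutive values (wrapping around): 2.70°, 6.02°, 14.45°, 0.48°, 336.35°.
Largest gap = 336.35° ⇒ minimal covering band is its complement: 360° − 336.35° = 23.65°.
Band runs from -7.09° eastward to +16.56°.

23.65°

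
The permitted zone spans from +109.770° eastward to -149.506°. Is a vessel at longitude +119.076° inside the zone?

Band width going east from +109.770° to -149.506°: ((-149.506 − 109.770) mod 360) = 100.724°.
Offset of +119.076° east of the west edge: ((119.076 − 109.770) mod 360) = 9.306°.
9.306° ≤ 100.724° ⇒ inside.

Yes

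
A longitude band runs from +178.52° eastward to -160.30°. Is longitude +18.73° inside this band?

Band width going east from +178.52° to -160.30°: ((-160.30 − 178.52) mod 360) = 21.18°.
Offset of +18.73° east of the west edge: ((18.73 − 178.52) mod 360) = 200.21°.
200.21° > 21.18° ⇒ outside.

No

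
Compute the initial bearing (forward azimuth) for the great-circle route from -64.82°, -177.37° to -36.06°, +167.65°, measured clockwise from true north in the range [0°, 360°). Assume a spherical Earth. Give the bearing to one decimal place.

Δλ = 167.65 − -177.37 = 345.02°; wrapped into (−180°, 180°]: -14.98°.
θ = atan2( sin Δλ · cos φ₂ , cos φ₁ · sin φ₂ − sin φ₁ · cos φ₂ · cos Δλ )
  = atan2(-0.20896, 0.45628) = -24.606° → normalised to [0°, 360°): 335.394°.

335.4°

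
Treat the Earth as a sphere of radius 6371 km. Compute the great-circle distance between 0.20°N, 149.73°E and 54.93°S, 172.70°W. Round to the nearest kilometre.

7016 km

Δλ = -172.70 − 149.73 = -322.43°; wrapped into (−180°, 180°]: 37.57°.
Δφ = -54.93 − 0.20 = -55.13°.
a = sin²(Δφ/2) + cos φ₁ · cos φ₂ · sin²(Δλ/2) = 0.273722.
c = 2·atan2(√a, √(1−a)) = 1.10117 rad → d = 6371·c ≈ 7015.54 km.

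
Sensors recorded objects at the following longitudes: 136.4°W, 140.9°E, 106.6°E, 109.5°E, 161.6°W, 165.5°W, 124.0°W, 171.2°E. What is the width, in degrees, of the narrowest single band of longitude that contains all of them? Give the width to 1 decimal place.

129.4°

Sort the longitudes: -165.5°, -161.6°, -136.4°, -124.0°, +106.6°, +109.5°, +140.9°, +171.2°.
Eastward gaps between consecutive values (wrapping around): 3.9°, 25.2°, 12.4°, 230.6°, 2.9°, 31.4°, 30.3°, 23.3°.
Largest gap = 230.6° ⇒ minimal covering band is its complement: 360° − 230.6° = 129.4°.
Band runs from +106.6° eastward to -124.0°, crossing the antimeridian.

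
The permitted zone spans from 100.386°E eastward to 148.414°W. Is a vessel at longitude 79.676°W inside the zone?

Band width going east from +100.386° to -148.414°: ((-148.414 − 100.386) mod 360) = 111.200°.
Offset of -79.676° east of the west edge: ((-79.676 − 100.386) mod 360) = 179.938°.
179.938° > 111.200° ⇒ outside.

No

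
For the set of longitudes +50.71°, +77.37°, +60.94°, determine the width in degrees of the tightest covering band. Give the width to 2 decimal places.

26.66°

Sort the longitudes: +50.71°, +60.94°, +77.37°.
Eastward gaps between consecutive values (wrapping around): 10.23°, 16.43°, 333.34°.
Largest gap = 333.34° ⇒ minimal covering band is its complement: 360° − 333.34° = 26.66°.
Band runs from +50.71° eastward to +77.37°.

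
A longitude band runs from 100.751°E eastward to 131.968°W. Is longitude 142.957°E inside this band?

Band width going east from +100.751° to -131.968°: ((-131.968 − 100.751) mod 360) = 127.281°.
Offset of +142.957° east of the west edge: ((142.957 − 100.751) mod 360) = 42.206°.
42.206° ≤ 127.281° ⇒ inside.

Yes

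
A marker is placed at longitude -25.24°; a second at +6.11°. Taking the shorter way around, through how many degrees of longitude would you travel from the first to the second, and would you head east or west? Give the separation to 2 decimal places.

Raw difference: 6.11 − -25.24 = 31.35°.
Normalise into (−180°, 180°]: 31.35° stays 31.35°.
Positive ⇒ the second point lies to the east; separation 31.35°.

31.35° east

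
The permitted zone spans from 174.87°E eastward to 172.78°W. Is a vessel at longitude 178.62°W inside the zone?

Band width going east from +174.87° to -172.78°: ((-172.78 − 174.87) mod 360) = 12.35°.
Offset of -178.62° east of the west edge: ((-178.62 − 174.87) mod 360) = 6.51°.
6.51° ≤ 12.35° ⇒ inside.

Yes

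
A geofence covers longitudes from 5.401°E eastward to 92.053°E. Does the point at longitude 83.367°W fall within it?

Band width going east from +5.401° to +92.053°: ((92.053 − 5.401) mod 360) = 86.652°.
Offset of -83.367° east of the west edge: ((-83.367 − 5.401) mod 360) = 271.232°.
271.232° > 86.652° ⇒ outside.

No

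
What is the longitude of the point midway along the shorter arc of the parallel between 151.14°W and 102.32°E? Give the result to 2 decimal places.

Signed shortest Δλ from -151.14° to +102.32° is -106.54°.
Midpoint longitude = -151.14° + (-106.54°)/2 = -151.14° − 53.27° = -204.41°.
Normalise into (−180°, 180°]: +155.59°.
(The naïve average (-151.14 + +102.32)/2 = -24.41° is on the wrong side of the globe.)

155.59°E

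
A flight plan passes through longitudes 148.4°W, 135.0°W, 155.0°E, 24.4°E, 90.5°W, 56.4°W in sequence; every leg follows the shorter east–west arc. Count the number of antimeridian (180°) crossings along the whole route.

1

Leg 1: -148.4° → -135.0°, shortest Δλ = 13.4° (east) — does not cross 180°.
Leg 2: -135.0° → +155.0°, shortest Δλ = -70.0° (west) — crosses 180°.
Leg 3: +155.0° → +24.4°, shortest Δλ = -130.6° (west) — does not cross 180°.
Leg 4: +24.4° → -90.5°, shortest Δλ = -114.9° (west) — does not cross 180°.
Leg 5: -90.5° → -56.4°, shortest Δλ = 34.1° (east) — does not cross 180°.
Total crossings: 1.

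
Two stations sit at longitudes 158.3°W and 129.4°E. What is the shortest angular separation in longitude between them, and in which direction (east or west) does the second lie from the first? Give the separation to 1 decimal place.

72.3° west

Raw difference: 129.4 − -158.3 = 287.7°.
Normalise into (−180°, 180°]: 287.7° − 360° = -72.3°.
Negative ⇒ the second point lies to the west; separation 72.3°.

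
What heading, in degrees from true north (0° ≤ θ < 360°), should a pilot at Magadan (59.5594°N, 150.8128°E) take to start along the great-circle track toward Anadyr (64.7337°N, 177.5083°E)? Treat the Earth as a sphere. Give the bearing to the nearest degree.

56°

Δλ = 177.5083 − 150.8128 = 26.6955°.
θ = atan2( sin Δλ · cos φ₂ , cos φ₁ · sin φ₂ − sin φ₁ · cos φ₂ · cos Δλ )
  = atan2(0.19175, 0.12941) = 55.985° → normalised to [0°, 360°): 55.985°.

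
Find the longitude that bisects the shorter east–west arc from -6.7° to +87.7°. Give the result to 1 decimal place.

Signed shortest Δλ from -6.7° to +87.7° is +94.4°.
Midpoint longitude = -6.7° + (+94.4°)/2 = -6.7° + 47.2° = +40.5°.

+40.5°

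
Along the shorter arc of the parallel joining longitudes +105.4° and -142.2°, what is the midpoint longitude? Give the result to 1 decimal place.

+161.6°

Signed shortest Δλ from +105.4° to -142.2° is +112.4°.
Midpoint longitude = +105.4° + (+112.4°)/2 = +105.4° + 56.2° = +161.6°.
(The naïve average (+105.4 + -142.2)/2 = -18.4° is on the wrong side of the globe.)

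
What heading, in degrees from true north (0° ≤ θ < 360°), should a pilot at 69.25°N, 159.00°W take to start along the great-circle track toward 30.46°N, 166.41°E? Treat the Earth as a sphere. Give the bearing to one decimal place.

Δλ = 166.41 − -159.00 = 325.41°; wrapped into (−180°, 180°]: -34.59°.
θ = atan2( sin Δλ · cos φ₂ , cos φ₁ · sin φ₂ − sin φ₁ · cos φ₂ · cos Δλ )
  = atan2(-0.48935, -0.48398) = -134.684° → normalised to [0°, 360°): 225.316°.

225.3°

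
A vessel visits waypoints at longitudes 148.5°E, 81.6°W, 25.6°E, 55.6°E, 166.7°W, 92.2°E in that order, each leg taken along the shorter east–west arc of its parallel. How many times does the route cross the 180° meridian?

Leg 1: +148.5° → -81.6°, shortest Δλ = 129.9° (east) — crosses 180°.
Leg 2: -81.6° → +25.6°, shortest Δλ = 107.2° (east) — does not cross 180°.
Leg 3: +25.6° → +55.6°, shortest Δλ = 30.0° (east) — does not cross 180°.
Leg 4: +55.6° → -166.7°, shortest Δλ = 137.7° (east) — crosses 180°.
Leg 5: -166.7° → +92.2°, shortest Δλ = -101.1° (west) — crosses 180°.
Total crossings: 3.

3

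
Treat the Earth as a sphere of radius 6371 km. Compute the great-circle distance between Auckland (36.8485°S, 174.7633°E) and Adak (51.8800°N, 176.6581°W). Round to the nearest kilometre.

9901 km

Δλ = -176.6581 − 174.7633 = -351.4214°; wrapped into (−180°, 180°]: 8.5786°.
Δφ = 51.8800 − -36.8485 = 88.7285°.
a = sin²(Δφ/2) + cos φ₁ · cos φ₂ · sin²(Δλ/2) = 0.491668.
c = 2·atan2(√a, √(1−a)) = 1.55413 rad → d = 6371·c ≈ 9901.38 km.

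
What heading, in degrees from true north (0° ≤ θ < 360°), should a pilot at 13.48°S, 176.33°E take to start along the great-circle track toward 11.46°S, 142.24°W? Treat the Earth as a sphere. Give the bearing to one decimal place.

Δλ = -142.24 − 176.33 = -318.57°; wrapped into (−180°, 180°]: 41.43°.
θ = atan2( sin Δλ · cos φ₂ , cos φ₁ · sin φ₂ − sin φ₁ · cos φ₂ · cos Δλ )
  = atan2(0.64851, -0.02192) = 91.936° → normalised to [0°, 360°): 91.936°.

91.9°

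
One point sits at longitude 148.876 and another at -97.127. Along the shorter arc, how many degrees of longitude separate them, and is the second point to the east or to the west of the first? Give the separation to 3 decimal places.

Raw difference: -97.127 − 148.876 = -246.003°.
Normalise into (−180°, 180°]: -246.003° + 360° = 113.997°.
Positive ⇒ the second point lies to the east; separation 113.997°.

113.997° east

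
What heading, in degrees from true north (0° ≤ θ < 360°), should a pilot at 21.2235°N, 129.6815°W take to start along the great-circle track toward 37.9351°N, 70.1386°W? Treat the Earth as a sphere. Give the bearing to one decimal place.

Δλ = -70.1386 − -129.6815 = 59.5429°.
θ = atan2( sin Δλ · cos φ₂ , cos φ₁ · sin φ₂ − sin φ₁ · cos φ₂ · cos Δλ )
  = atan2(0.67987, 0.42835) = 57.788° → normalised to [0°, 360°): 57.788°.

57.8°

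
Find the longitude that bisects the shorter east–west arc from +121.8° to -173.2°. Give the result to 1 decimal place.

Signed shortest Δλ from +121.8° to -173.2° is +65.0°.
Midpoint longitude = +121.8° + (+65.0°)/2 = +121.8° + 32.5° = +154.3°.
(The naïve average (+121.8 + -173.2)/2 = -25.7° is on the wrong side of the globe.)

+154.3°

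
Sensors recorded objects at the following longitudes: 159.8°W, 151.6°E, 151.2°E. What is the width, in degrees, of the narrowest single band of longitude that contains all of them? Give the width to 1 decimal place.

49.0°

Sort the longitudes: -159.8°, +151.2°, +151.6°.
Eastward gaps between consecutive values (wrapping around): 311.0°, 0.4°, 48.6°.
Largest gap = 311.0° ⇒ minimal covering band is its complement: 360° − 311.0° = 49.0°.
Band runs from +151.2° eastward to -159.8°, crossing the antimeridian.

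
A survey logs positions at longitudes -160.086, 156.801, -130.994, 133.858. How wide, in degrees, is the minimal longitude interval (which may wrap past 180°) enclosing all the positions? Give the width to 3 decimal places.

95.148°

Sort the longitudes: -160.086°, -130.994°, +133.858°, +156.801°.
Eastward gaps between consecutive values (wrapping around): 29.092°, 264.852°, 22.943°, 43.113°.
Largest gap = 264.852° ⇒ minimal covering band is its complement: 360° − 264.852° = 95.148°.
Band runs from +133.858° eastward to -130.994°, crossing the antimeridian.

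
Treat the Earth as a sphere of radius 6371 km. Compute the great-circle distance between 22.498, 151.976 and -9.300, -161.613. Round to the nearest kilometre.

6168 km

Δλ = -161.613 − 151.976 = -313.589°; wrapped into (−180°, 180°]: 46.411°.
Δφ = -9.300 − 22.498 = -31.798°.
a = sin²(Δφ/2) + cos φ₁ · cos φ₂ · sin²(Δλ/2) = 0.216602.
c = 2·atan2(√a, √(1−a)) = 0.96819 rad → d = 6371·c ≈ 6168.31 km.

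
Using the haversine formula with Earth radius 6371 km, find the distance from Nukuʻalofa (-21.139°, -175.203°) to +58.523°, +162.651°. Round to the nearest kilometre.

Δλ = 162.651 − -175.203 = 337.854°; wrapped into (−180°, 180°]: -22.146°.
Δφ = 58.523 − -21.139 = 79.662°.
a = sin²(Δφ/2) + cos φ₁ · cos φ₂ · sin²(Δλ/2) = 0.428237.
c = 2·atan2(√a, √(1−a)) = 1.42677 rad → d = 6371·c ≈ 9089.97 km.

9090 km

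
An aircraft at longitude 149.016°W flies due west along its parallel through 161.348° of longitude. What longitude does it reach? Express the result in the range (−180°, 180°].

49.636°E

Start at -149.016°; shift −161.348° → -310.364°.
-310.364° lies outside (−180°, 180°]; add 360° → +49.636°.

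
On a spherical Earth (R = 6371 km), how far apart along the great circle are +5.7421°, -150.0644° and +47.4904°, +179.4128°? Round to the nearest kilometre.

5475 km

Δλ = 179.4128 − -150.0644 = 329.4772°; wrapped into (−180°, 180°]: -30.5228°.
Δφ = 47.4904 − 5.7421 = 41.7483°.
a = sin²(Δφ/2) + cos φ₁ · cos φ₂ · sin²(Δλ/2) = 0.173544.
c = 2·atan2(√a, √(1−a)) = 0.85937 rad → d = 6371·c ≈ 5475.07 km.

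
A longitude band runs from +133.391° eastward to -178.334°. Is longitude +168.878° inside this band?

Band width going east from +133.391° to -178.334°: ((-178.334 − 133.391) mod 360) = 48.275°.
Offset of +168.878° east of the west edge: ((168.878 − 133.391) mod 360) = 35.487°.
35.487° ≤ 48.275° ⇒ inside.

Yes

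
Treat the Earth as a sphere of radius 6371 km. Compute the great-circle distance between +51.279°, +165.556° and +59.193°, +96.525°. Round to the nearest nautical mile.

2300 nmi

Δλ = 96.525 − 165.556 = -69.031°.
Δφ = 59.193 − 51.279 = 7.914°.
a = sin²(Δφ/2) + cos φ₁ · cos φ₂ · sin²(Δλ/2) = 0.107621.
c = 2·atan2(√a, √(1−a)) = 0.66849 rad → d = 6371·c ≈ 4258.95 km ≈ 2299.65 nmi.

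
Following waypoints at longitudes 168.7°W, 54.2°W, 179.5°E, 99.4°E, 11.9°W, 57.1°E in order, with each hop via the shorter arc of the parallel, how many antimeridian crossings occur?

Leg 1: -168.7° → -54.2°, shortest Δλ = 114.5° (east) — does not cross 180°.
Leg 2: -54.2° → +179.5°, shortest Δλ = -126.3° (west) — crosses 180°.
Leg 3: +179.5° → +99.4°, shortest Δλ = -80.1° (west) — does not cross 180°.
Leg 4: +99.4° → -11.9°, shortest Δλ = -111.3° (west) — does not cross 180°.
Leg 5: -11.9° → +57.1°, shortest Δλ = 69.0° (east) — does not cross 180°.
Total crossings: 1.

1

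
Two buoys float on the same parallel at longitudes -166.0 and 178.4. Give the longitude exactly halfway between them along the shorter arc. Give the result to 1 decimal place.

Signed shortest Δλ from -166.0° to +178.4° is -15.6°.
Midpoint longitude = -166.0° + (-15.6°)/2 = -166.0° − 7.8° = -173.8°.
(The naïve average (-166.0 + +178.4)/2 = 6.2° is on the wrong side of the globe.)

-173.8°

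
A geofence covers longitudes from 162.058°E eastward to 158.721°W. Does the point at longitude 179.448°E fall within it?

Yes

Band width going east from +162.058° to -158.721°: ((-158.721 − 162.058) mod 360) = 39.221°.
Offset of +179.448° east of the west edge: ((179.448 − 162.058) mod 360) = 17.390°.
17.390° ≤ 39.221° ⇒ inside.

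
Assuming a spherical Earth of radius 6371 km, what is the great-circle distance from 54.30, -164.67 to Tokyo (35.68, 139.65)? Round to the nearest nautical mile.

2533 nmi

Δλ = 139.65 − -164.67 = 304.32°; wrapped into (−180°, 180°]: -55.68°.
Δφ = 35.68 − 54.30 = -18.62°.
a = sin²(Δφ/2) + cos φ₁ · cos φ₂ · sin²(Δλ/2) = 0.129548.
c = 2·atan2(√a, √(1−a)) = 0.73638 rad → d = 6371·c ≈ 4691.49 km ≈ 2533.20 nmi.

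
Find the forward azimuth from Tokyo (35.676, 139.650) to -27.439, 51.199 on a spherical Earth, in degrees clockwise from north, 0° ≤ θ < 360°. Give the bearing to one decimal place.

Δλ = 51.199 − 139.650 = -88.451°.
θ = atan2( sin Δλ · cos φ₂ , cos φ₁ · sin φ₂ − sin φ₁ · cos φ₂ · cos Δλ )
  = atan2(-0.88718, -0.38832) = -113.639° → normalised to [0°, 360°): 246.361°.

246.4°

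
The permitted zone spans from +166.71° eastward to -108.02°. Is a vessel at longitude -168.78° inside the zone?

Yes

Band width going east from +166.71° to -108.02°: ((-108.02 − 166.71) mod 360) = 85.27°.
Offset of -168.78° east of the west edge: ((-168.78 − 166.71) mod 360) = 24.51°.
24.51° ≤ 85.27° ⇒ inside.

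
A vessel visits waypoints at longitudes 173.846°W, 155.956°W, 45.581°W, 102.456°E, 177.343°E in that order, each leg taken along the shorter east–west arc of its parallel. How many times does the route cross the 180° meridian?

Leg 1: -173.846° → -155.956°, shortest Δλ = 17.89° (east) — does not cross 180°.
Leg 2: -155.956° → -45.581°, shortest Δλ = 110.375° (east) — does not cross 180°.
Leg 3: -45.581° → +102.456°, shortest Δλ = 148.037° (east) — does not cross 180°.
Leg 4: +102.456° → +177.343°, shortest Δλ = 74.887° (east) — does not cross 180°.
Total crossings: 0.

0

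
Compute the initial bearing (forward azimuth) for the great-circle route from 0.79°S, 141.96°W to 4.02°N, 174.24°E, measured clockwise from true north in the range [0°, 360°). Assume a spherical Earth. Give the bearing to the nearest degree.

277°

Δλ = 174.24 − -141.96 = 316.20°; wrapped into (−180°, 180°]: -43.80°.
θ = atan2( sin Δλ · cos φ₂ , cos φ₁ · sin φ₂ − sin φ₁ · cos φ₂ · cos Δλ )
  = atan2(-0.69044, 0.08002) = -83.389° → normalised to [0°, 360°): 276.611°.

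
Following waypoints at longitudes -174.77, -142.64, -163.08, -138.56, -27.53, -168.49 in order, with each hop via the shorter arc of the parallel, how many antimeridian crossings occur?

0

Leg 1: -174.77° → -142.64°, shortest Δλ = 32.13° (east) — does not cross 180°.
Leg 2: -142.64° → -163.08°, shortest Δλ = -20.44° (west) — does not cross 180°.
Leg 3: -163.08° → -138.56°, shortest Δλ = 24.52° (east) — does not cross 180°.
Leg 4: -138.56° → -27.53°, shortest Δλ = 111.03° (east) — does not cross 180°.
Leg 5: -27.53° → -168.49°, shortest Δλ = -140.96° (west) — does not cross 180°.
Total crossings: 0.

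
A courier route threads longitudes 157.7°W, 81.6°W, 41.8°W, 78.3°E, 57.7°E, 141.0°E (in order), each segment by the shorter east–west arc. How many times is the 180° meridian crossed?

Leg 1: -157.7° → -81.6°, shortest Δλ = 76.1° (east) — does not cross 180°.
Leg 2: -81.6° → -41.8°, shortest Δλ = 39.8° (east) — does not cross 180°.
Leg 3: -41.8° → +78.3°, shortest Δλ = 120.1° (east) — does not cross 180°.
Leg 4: +78.3° → +57.7°, shortest Δλ = -20.6° (west) — does not cross 180°.
Leg 5: +57.7° → +141.0°, shortest Δλ = 83.3° (east) — does not cross 180°.
Total crossings: 0.

0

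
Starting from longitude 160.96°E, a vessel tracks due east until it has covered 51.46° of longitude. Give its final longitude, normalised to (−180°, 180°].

Start at +160.96°; shift +51.46° → +212.42°.
+212.42° lies outside (−180°, 180°]; subtract 360° → -147.58°.

147.58°W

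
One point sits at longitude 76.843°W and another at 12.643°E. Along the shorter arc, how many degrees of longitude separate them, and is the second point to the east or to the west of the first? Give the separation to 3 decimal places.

89.486° east

Raw difference: 12.643 − -76.843 = 89.486°.
Normalise into (−180°, 180°]: 89.486° stays 89.486°.
Positive ⇒ the second point lies to the east; separation 89.486°.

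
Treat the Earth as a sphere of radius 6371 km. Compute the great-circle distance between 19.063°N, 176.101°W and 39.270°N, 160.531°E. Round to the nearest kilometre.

Δλ = 160.531 − -176.101 = 336.632°; wrapped into (−180°, 180°]: -23.368°.
Δφ = 39.270 − 19.063 = 20.207°.
a = sin²(Δφ/2) + cos φ₁ · cos φ₂ · sin²(Δλ/2) = 0.060784.
c = 2·atan2(√a, √(1−a)) = 0.49822 rad → d = 6371·c ≈ 3174.18 km.

3174 km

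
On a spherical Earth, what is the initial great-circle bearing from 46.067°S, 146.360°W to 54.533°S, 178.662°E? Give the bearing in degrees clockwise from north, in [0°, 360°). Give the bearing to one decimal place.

Δλ = 178.662 − -146.360 = 325.022°; wrapped into (−180°, 180°]: -34.978°.
θ = atan2( sin Δλ · cos φ₂ , cos φ₁ · sin φ₂ − sin φ₁ · cos φ₂ · cos Δλ )
  = atan2(-0.33263, -0.22270) = -123.803° → normalised to [0°, 360°): 236.197°.

236.2°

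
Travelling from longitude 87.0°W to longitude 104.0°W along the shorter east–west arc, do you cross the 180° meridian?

Signed shortest Δλ = ((-104.0 − -87.0 + 180) mod 360) − 180 = -17.0°.
Going west by 17.0° from -87.0° reaches -104.0° without touching 180°.

No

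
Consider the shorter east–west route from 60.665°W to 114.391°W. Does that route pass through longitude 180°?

Signed shortest Δλ = ((-114.391 − -60.665 + 180) mod 360) − 180 = -53.726°.
Going west by 53.726° from -60.665° reaches -114.391° without touching 180°.

No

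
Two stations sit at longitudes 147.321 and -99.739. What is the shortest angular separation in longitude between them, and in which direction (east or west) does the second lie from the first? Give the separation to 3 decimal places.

112.940° east

Raw difference: -99.739 − 147.321 = -247.06°.
Normalise into (−180°, 180°]: -247.06° + 360° = 112.94°.
Positive ⇒ the second point lies to the east; separation 112.940°.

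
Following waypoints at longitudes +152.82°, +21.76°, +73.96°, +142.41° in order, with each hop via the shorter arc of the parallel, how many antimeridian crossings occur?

Leg 1: +152.82° → +21.76°, shortest Δλ = -131.06° (west) — does not cross 180°.
Leg 2: +21.76° → +73.96°, shortest Δλ = 52.2° (east) — does not cross 180°.
Leg 3: +73.96° → +142.41°, shortest Δλ = 68.45° (east) — does not cross 180°.
Total crossings: 0.

0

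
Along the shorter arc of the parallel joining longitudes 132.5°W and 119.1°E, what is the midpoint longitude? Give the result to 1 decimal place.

Signed shortest Δλ from -132.5° to +119.1° is -108.4°.
Midpoint longitude = -132.5° + (-108.4°)/2 = -132.5° − 54.2° = -186.7°.
Normalise into (−180°, 180°]: +173.3°.
(The naïve average (-132.5 + +119.1)/2 = -6.7° is on the wrong side of the globe.)

173.3°E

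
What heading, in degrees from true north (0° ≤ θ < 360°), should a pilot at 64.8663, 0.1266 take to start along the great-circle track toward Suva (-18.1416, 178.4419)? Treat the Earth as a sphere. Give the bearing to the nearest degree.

2°

Δλ = 178.4419 − 0.1266 = 178.3153°.
θ = atan2( sin Δλ · cos φ₂ , cos φ₁ · sin φ₂ − sin φ₁ · cos φ₂ · cos Δλ )
  = atan2(0.02794, 0.72770) = 2.199° → normalised to [0°, 360°): 2.199°.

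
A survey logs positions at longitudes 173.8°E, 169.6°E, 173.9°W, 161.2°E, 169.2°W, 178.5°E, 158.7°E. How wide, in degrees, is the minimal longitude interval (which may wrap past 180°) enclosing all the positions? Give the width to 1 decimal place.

32.1°

Sort the longitudes: -173.9°, -169.2°, +158.7°, +161.2°, +169.6°, +173.8°, +178.5°.
Eastward gaps between consecutive values (wrapping around): 4.7°, 327.9°, 2.5°, 8.4°, 4.2°, 4.7°, 7.6°.
Largest gap = 327.9° ⇒ minimal covering band is its complement: 360° − 327.9° = 32.1°.
Band runs from +158.7° eastward to -169.2°, crossing the antimeridian.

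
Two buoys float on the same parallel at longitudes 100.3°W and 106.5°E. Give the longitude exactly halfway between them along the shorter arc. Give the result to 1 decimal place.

176.9°W

Signed shortest Δλ from -100.3° to +106.5° is -153.2°.
Midpoint longitude = -100.3° + (-153.2°)/2 = -100.3° − 76.6° = -176.9°.
(The naïve average (-100.3 + +106.5)/2 = 3.1° is on the wrong side of the globe.)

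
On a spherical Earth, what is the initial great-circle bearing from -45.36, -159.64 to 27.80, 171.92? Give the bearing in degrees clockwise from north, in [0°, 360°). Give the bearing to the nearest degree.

334°

Δλ = 171.92 − -159.64 = 331.56°; wrapped into (−180°, 180°]: -28.44°.
θ = atan2( sin Δλ · cos φ₂ , cos φ₁ · sin φ₂ − sin φ₁ · cos φ₂ · cos Δλ )
  = atan2(-0.42127, 0.88116) = -25.552° → normalised to [0°, 360°): 334.448°.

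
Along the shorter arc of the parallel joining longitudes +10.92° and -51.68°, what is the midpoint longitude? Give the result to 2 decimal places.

-20.38°

Signed shortest Δλ from +10.92° to -51.68° is -62.60°.
Midpoint longitude = +10.92° + (-62.60°)/2 = +10.92° − 31.30° = -20.38°.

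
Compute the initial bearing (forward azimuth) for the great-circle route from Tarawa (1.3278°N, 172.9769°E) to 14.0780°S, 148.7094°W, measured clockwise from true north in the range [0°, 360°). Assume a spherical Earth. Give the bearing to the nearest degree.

Δλ = -148.7094 − 172.9769 = -321.6863°; wrapped into (−180°, 180°]: 38.3137°.
θ = atan2( sin Δλ · cos φ₂ , cos φ₁ · sin φ₂ − sin φ₁ · cos φ₂ · cos Δλ )
  = atan2(0.60135, -0.26081) = 113.447° → normalised to [0°, 360°): 113.447°.

113°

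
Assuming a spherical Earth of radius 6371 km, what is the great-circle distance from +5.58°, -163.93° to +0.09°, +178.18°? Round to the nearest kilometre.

Δλ = 178.18 − -163.93 = 342.11°; wrapped into (−180°, 180°]: -17.89°.
Δφ = 0.09 − 5.58 = -5.49°.
a = sin²(Δφ/2) + cos φ₁ · cos φ₂ · sin²(Δλ/2) = 0.026355.
c = 2·atan2(√a, √(1−a)) = 0.32613 rad → d = 6371·c ≈ 2077.76 km.

2078 km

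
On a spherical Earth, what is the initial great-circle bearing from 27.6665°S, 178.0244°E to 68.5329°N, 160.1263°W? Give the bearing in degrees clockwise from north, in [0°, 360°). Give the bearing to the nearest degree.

Δλ = -160.1263 − 178.0244 = -338.1507°; wrapped into (−180°, 180°]: 21.8493°.
θ = atan2( sin Δλ · cos φ₂ , cos φ₁ · sin φ₂ − sin φ₁ · cos φ₂ · cos Δλ )
  = atan2(0.13620, 0.98195) = 7.897° → normalised to [0°, 360°): 7.897°.

8°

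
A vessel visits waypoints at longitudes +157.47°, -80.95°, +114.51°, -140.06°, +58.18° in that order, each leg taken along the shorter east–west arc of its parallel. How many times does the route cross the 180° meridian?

Leg 1: +157.47° → -80.95°, shortest Δλ = 121.58° (east) — crosses 180°.
Leg 2: -80.95° → +114.51°, shortest Δλ = -164.54° (west) — crosses 180°.
Leg 3: +114.51° → -140.06°, shortest Δλ = 105.43° (east) — crosses 180°.
Leg 4: -140.06° → +58.18°, shortest Δλ = -161.76° (west) — crosses 180°.
Total crossings: 4.

4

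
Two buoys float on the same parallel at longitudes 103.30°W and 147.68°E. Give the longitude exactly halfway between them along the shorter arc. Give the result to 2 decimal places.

Signed shortest Δλ from -103.30° to +147.68° is -109.02°.
Midpoint longitude = -103.30° + (-109.02°)/2 = -103.30° − 54.51° = -157.81°.
(The naïve average (-103.30 + +147.68)/2 = 22.19° is on the wrong side of the globe.)

157.81°W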